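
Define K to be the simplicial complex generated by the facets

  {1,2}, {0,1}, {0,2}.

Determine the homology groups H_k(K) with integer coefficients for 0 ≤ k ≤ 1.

Fix the vertex order 0 < 1 < 2 and write every simplex with vertices in increasing order. Then dim K = 1 and the simplices of K are:

  0-simplices (3): [0], [1], [2]
  1-simplices (3): [0,1], [0,2], [1,2]

so the chain groups are C_0 ≅ Z^3, C_1 ≅ Z^3.

∂_1: C_1 → C_0 maps an edge to its endpoints' difference, ∂[p,q] = q − p. For instance
  ∂[1,2] = [2] − [1].
As a 3×3 matrix over Z this has rank 2, with invariant factors (1,1).

Now H_k = ker ∂_k / im ∂_{k+1}, so:

  H_0: rank C_0 − rank ∂_1 = 3 − 2 = 1, and the invariant factors of ∂_1 are all 1, so H_0 = Z.
  H_1: rank ker ∂_1 − rank ∂_2 = (3 − 2) − 0 = 1, and there is no ∂_2, so H_1 = Z.

H_0 = Z,  H_1 = Z.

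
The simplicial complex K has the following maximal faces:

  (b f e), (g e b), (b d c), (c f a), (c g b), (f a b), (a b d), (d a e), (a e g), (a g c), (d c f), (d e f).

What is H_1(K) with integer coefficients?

Take the total order a < b < c < d < e < f < g on the vertex set. Then K (dimension 2) consists of the simplices:

  0-simplices (7): a, b, c, d, e, f, g
  1-simplices (18): ab, ac, ad, ae, af, ag, bc, bd, be, bf, bg, cd, cf, cg, de, df, ef, eg
  2-simplices (12): abd, abf, acf, acg, ade, aeg, bcd, bcg, bef, beg, cdf, def

Hence C_0 ≅ Z^7, C_1 ≅ Z^18, C_2 ≅ Z^12.

The boundary map ∂_1: C_1 → C_0 is given by ∂[p,q] = [q] − [p]. For instance
  ∂bd = d − b.
This gives a 7×18 integer matrix of rank 6; reducing to Smith normal form yields diagonal entries (1,1,1,1,1,1).

The boundary map ∂_2: C_2 → C_1 maps a triangle to the signed sum of its edges. For instance
  ∂def = ef − df + de,
  ∂abf = bf − af + ab.
This gives a 18×12 integer matrix of rank 12; reducing to Smith normal form yields diagonal entries (1,1,1,1,1,1,1,1,1,1,1,2).

Now H_k = ker ∂_k / im ∂_{k+1}, so:

  H_1: rank ker ∂_1 − rank ∂_2 = (18 − 6) − 12 = 0, and ∂_2 has invariant factor 2 > 1, so H_1 = Z/2Z.

H_1 = Z/2Z.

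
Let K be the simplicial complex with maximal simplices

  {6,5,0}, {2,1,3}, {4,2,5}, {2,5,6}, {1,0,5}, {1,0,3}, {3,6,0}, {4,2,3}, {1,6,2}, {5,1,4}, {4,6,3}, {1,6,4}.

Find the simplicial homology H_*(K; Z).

H_0 = Z,  H_1 = Z/2,  H_2 = 0.

Order the vertices as 0 < 1 < 2 < 3 < 4 < 5 < 6. Listing each simplex with vertices in this order, K has dimension 2 with simplices:

  0-simplices (7): [0], [1], [2], [3], [4], [5], [6]
  1-simplices (18): [0,1], [0,3], [0,5], [0,6], [1,2], [1,3], [1,4], [1,5], [1,6], [2,3], [2,4], [2,5], [2,6], [3,4], [3,6], [4,5], [4,6], [5,6]
  2-simplices (12): [0,1,3], [0,1,5], [0,3,6], [0,5,6], [1,2,3], [1,2,6], [1,4,5], [1,4,6], [2,3,4], [2,4,5], [2,5,6], [3,4,6]

giving chain groups C_0 ≅ Z^7, C_1 ≅ Z^18, C_2 ≅ Z^12.

The boundary map ∂_1: C_1 → C_0 sends each edge [p,q] (with p < q) to q − p. For instance
  ∂[2,6] = [6] − [2].
This gives a 7×18 integer matrix of rank 6; reducing to Smith normal form yields diagonal entries (1,1,1,1,1,1).

The boundary map ∂_2: C_2 → C_1 maps a triangle to the signed sum of its edges. For instance
  ∂[3,4,6] = [4,6] − [3,6] + [3,4],
  ∂[0,5,6] = [5,6] − [0,6] + [0,5].
The resulting 18×12 matrix has rank 12, and its Smith normal form has invariant factors (1,1,1,1,1,1,1,1,1,1,1,2).

From H_k ≅ ker(∂_k) / im(∂_{k+1}) we obtain:

  H_0: rank C_0 − rank ∂_1 = 7 − 6 = 1, and the invariant factors of ∂_1 are all 1, so H_0 = Z.
  H_1: rank ker ∂_1 − rank ∂_2 = (18 − 6) − 12 = 0, and ∂_2 has invariant factor 2 > 1, so H_1 = Z/2.
  H_2: rank ker ∂_2 − rank ∂_3 = (12 − 12) − 0 = 0, and there is no ∂_3, so H_2 = 0.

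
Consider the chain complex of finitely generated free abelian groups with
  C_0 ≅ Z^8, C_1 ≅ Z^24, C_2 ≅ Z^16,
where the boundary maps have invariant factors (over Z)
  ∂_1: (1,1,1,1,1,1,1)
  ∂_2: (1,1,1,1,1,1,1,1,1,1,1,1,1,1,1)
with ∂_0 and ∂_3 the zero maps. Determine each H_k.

H_0: b_0 = 8 − 0 − 7 = 1; torsion from ∂_1 factors > 1: none. So H_0 ≅ Z.
H_1: b_1 = 24 − 7 − 15 = 2; torsion from ∂_2 factors > 1: none. So H_1 ≅ Z^2.
H_2: b_2 = 16 − 15 − 0 = 1; torsion from ∂_3 factors > 1: none. So H_2 ≅ Z.

H_0 ≅ Z,  H_1 ≅ Z^2,  H_2 ≅ Z.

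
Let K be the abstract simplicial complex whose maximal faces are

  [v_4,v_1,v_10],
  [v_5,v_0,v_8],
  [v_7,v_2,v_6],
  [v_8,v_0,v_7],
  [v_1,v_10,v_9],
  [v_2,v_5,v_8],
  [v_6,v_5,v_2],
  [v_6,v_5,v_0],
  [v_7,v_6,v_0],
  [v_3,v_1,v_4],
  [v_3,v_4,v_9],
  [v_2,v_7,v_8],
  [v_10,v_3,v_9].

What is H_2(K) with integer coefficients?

K has 11 vertices, 22 edges, 13 triangles.
rank ∂_2 = 12, rank ∂_3 = 0 ⇒ b_2 = 13 − 12 − 0 = 1. So H_2 ≅ Z.

H_2 ≅ Z.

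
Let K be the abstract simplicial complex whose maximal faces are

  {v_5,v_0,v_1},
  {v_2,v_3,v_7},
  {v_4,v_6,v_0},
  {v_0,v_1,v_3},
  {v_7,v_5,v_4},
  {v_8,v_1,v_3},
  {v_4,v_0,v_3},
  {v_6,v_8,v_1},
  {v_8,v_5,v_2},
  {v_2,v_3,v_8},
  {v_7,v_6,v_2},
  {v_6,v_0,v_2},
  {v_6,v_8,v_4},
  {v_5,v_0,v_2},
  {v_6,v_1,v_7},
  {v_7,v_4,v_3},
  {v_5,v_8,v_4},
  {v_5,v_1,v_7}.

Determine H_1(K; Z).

H_1 = Z^2.

Take the total order v_0 < v_1 < v_2 < v_3 < v_4 < v_5 < v_6 < v_7 < v_8 on the vertex set. Then K (dimension 2) consists of the simplices:

  0-simplices (9): [v_0], [v_1], [v_2], [v_3], [v_4], [v_5], [v_6], [v_7], [v_8]
  1-simplices (27): (27 of them)
  2-simplices (18): (18 of them)

so the chain groups are C_0 ≅ Z^9, C_1 ≅ Z^27, C_2 ≅ Z^18.

∂_1: C_1 → C_0 is given by ∂[p,q] = [q] − [p].
The 9×27 boundary matrix has rank 8 and Smith normal form diag(1,1,1,1,1,1,1,1).

∂_2: C_2 → C_1 maps a triangle to the signed sum of its edges. For instance
  ∂[v_1,v_5,v_7] = [v_5,v_7] − [v_1,v_7] + [v_1,v_5],
  ∂[v_0,v_2,v_5] = [v_2,v_5] − [v_0,v_5] + [v_0,v_2].
The 27×18 boundary matrix has rank 17 and Smith normal form diag(1,1,1,1,1,1,1,1,1,1,1,1,1,1,1,1,1).

Reading off H_k = ker ∂_k / im ∂_{k+1}:

  H_1: rank ker ∂_1 − rank ∂_2 = (27 − 8) − 17 = 2, and the invariant factors of ∂_2 are all 1, so H_1 ≅ Z^2.

(K is a triangulation of the torus T^2.)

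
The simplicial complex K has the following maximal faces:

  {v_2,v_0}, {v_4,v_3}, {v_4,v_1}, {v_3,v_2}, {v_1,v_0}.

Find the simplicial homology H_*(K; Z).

Order the vertices as v_0 < v_1 < v_2 < v_3 < v_4. Listing each simplex with vertices in this order, K has dimension 1 with simplices:

  0-simplices (5): [v_0], [v_1], [v_2], [v_3], [v_4]
  1-simplices (5): [v_0,v_1], [v_0,v_2], [v_1,v_4], [v_2,v_3], [v_3,v_4]

Hence C_0 ≅ Z^5, C_1 ≅ Z^5.

The boundary map ∂_1: C_1 → C_0 sends each edge [p,q] (with p < q) to q − p. For instance
  ∂[v_0,v_1] = [v_1] − [v_0].
The 5×5 boundary matrix has rank 4 and Smith normal form diag(1,1,1,1).

From H_k ≅ ker(∂_k) / im(∂_{k+1}) we obtain:

  H_0: rank C_0 − rank ∂_1 = 5 − 4 = 1, and the invariant factors of ∂_1 are all 1, so H_0 ≅ Z.
  H_1: rank ker ∂_1 − rank ∂_2 = (5 − 4) − 0 = 1, and there is no ∂_2, so H_1 ≅ Z.

H_0 = Z,  H_1 = Z.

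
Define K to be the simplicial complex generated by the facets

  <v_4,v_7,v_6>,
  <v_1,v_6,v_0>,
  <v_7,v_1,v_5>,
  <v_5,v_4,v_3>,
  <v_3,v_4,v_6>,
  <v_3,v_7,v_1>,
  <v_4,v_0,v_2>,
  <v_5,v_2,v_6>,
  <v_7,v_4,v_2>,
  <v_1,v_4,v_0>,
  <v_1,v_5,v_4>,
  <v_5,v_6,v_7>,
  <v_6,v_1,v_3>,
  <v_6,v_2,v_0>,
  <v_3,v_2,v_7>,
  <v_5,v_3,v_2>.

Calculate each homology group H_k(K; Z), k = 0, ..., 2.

H_0 ≅ Z,  H_1 ≅ Z^2,  H_2 ≅ Z.

Take the total order v_0 < v_1 < v_2 < v_3 < v_4 < v_5 < v_6 < v_7 on the vertex set. Then K (dimension 2) consists of the simplices:

  0-simplices (8): [v_0], [v_1], [v_2], [v_3], [v_4], [v_5], [v_6], [v_7]
  1-simplices (24): (24 of them)
  2-simplices (16): (16 of them)

giving chain groups C_0 ≅ Z^8, C_1 ≅ Z^24, C_2 ≅ Z^16.

∂_1: C_1 → C_0 sends each edge [p,q] (with p < q) to q − p. For instance
  ∂[v_3,v_4] = [v_4] − [v_3].
The 8×24 boundary matrix has rank 7 and Smith normal form diag(1,1,1,1,1,1,1).

The boundary map ∂_2: C_2 → C_1 acts by ∂[p,q,r] = [q,r] − [p,r] + [p,q]. For instance
  ∂[v_2,v_3,v_7] = [v_3,v_7] − [v_2,v_7] + [v_2,v_3],
  ∂[v_0,v_2,v_4] = [v_2,v_4] − [v_0,v_4] + [v_0,v_2].
As a 24×16 matrix over Z this has rank 15, with invariant factors (1,1,1,1,1,1,1,1,1,1,1,1,1,1,1).

Now H_k = ker ∂_k / im ∂_{k+1}, so:

  H_0: rank C_0 − rank ∂_1 = 8 − 7 = 1, and the invariant factors of ∂_1 are all 1, so H_0 = Z.
  H_1: rank ker ∂_1 − rank ∂_2 = (24 − 7) − 15 = 2, and the invariant factors of ∂_2 are all 1, so H_1 = Z^2.
  H_2: rank ker ∂_2 − rank ∂_3 = (16 − 15) − 0 = 1, and there is no ∂_3, so H_2 = Z.

As a check, the Euler characteristic is 8 − 24 + 16 = 0, which agrees with 1 − 2 + 1 = 0.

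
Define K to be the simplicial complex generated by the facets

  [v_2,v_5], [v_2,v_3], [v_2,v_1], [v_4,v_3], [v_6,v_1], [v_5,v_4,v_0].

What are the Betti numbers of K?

We work with the vertex ordering v_0 < v_1 < v_2 < v_3 < v_4 < v_5 < v_6. The simplices of K, each written with vertices in increasing order, are:

  0-simplices (7): [v_0], [v_1], [v_2], [v_3], [v_4], [v_5], [v_6]
  1-simplices (8): [v_0,v_4], [v_0,v_5], [v_1,v_2], [v_1,v_6], [v_2,v_3], [v_2,v_5], [v_3,v_4], [v_4,v_5]
  2-simplices (1): [v_0,v_4,v_5]

giving chain groups C_0 ≅ Z^7, C_1 ≅ Z^8, C_2 ≅ Z^1.

∂_1: C_1 → C_0 is given by ∂[p,q] = [q] − [p].
The 7×8 boundary matrix has rank 6 and Smith normal form diag(1,1,1,1,1,1).

Boundary ∂_2: C_2 → C_1 acts by ∂[p,q,r] = [q,r] − [p,r] + [p,q]. For instance
  ∂[v_0,v_4,v_5] = [v_4,v_5] − [v_0,v_5] + [v_0,v_4].
This gives a 8×1 integer matrix of rank 1; reducing to Smith normal form yields diagonal entries (1).

Computing H_k = (kernel of ∂_k) / (image of ∂_{k+1}):

  H_0: rank C_0 − rank ∂_1 = 7 − 6 = 1, and the invariant factors of ∂_1 are all 1, so H_0 ≅ Z.
  H_1: rank ker ∂_1 − rank ∂_2 = (8 − 6) − 1 = 1, and the invariant factors of ∂_2 are all 1, so H_1 ≅ Z.
  H_2: rank ker ∂_2 − rank ∂_3 = (1 − 1) − 0 = 0, and there is no ∂_3, so H_2 ≅ 0.

As a check, the Euler characteristic is 7 − 8 + 1 = 0, which agrees with 1 − 1 + 0 = 0.

Hence the Betti numbers are b_0 = 1, b_1 = 1, b_2 = 0.

b_0 = 1, b_1 = 1, b_2 = 0.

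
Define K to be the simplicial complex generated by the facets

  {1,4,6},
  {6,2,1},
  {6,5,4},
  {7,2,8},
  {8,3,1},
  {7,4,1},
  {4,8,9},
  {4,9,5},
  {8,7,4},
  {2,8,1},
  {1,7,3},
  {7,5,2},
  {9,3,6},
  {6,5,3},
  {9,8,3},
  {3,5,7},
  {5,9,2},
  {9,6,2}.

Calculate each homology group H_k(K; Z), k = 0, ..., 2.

H_0 ≅ Z,  H_1 ≅ Z ⊕ Z/2,  H_2 = 0.

Fix the vertex order 1 < 2 < 3 < 4 < 5 < 6 < 7 < 8 < 9 and write every simplex with vertices in increasing order. Then dim K = 2 and the simplices of K are:

  0-simplices (9): [1], [2], [3], [4], [5], [6], [7], [8], [9]
  1-simplices (27): (27 of them)
  2-simplices (18): [1,2,6], [1,2,8], [1,3,7], [1,3,8], [1,4,6], [1,4,7], [2,5,7], [2,5,9], [2,6,9], [2,7,8], [3,5,6], [3,5,7], [3,6,9], [3,8,9], [4,5,6], [4,5,9], [4,7,8], [4,8,9]

so the chain groups are C_0 ≅ Z^9, C_1 ≅ Z^27, C_2 ≅ Z^18.

∂_1: C_1 → C_0 is given by ∂[p,q] = [q] − [p].
This gives a 9×27 integer matrix of rank 8; reducing to Smith normal form yields diagonal entries (1,1,1,1,1,1,1,1).

The boundary map ∂_2: C_2 → C_1 maps a triangle to the signed sum of its edges. For instance
  ∂[1,2,6] = [2,6] − [1,6] + [1,2],
  ∂[3,5,7] = [5,7] − [3,7] + [3,5].
This gives a 27×18 integer matrix of rank 18; reducing to Smith normal form yields diagonal entries (1,1,1,1,1,1,1,1,1,1,1,1,1,1,1,1,1,2).

From H_k ≅ ker(∂_k) / im(∂_{k+1}) we obtain:

  H_0: rank C_0 − rank ∂_1 = 9 − 8 = 1, and the invariant factors of ∂_1 are all 1, so H_0 ≅ Z.
  H_1: rank ker ∂_1 − rank ∂_2 = (27 − 8) − 18 = 1, and ∂_2 has invariant factor 2 > 1, so H_1 ≅ Z ⊕ Z/2.
  H_2: rank ker ∂_2 − rank ∂_3 = (18 − 18) − 0 = 0, and there is no ∂_3, so H_2 ≅ 0.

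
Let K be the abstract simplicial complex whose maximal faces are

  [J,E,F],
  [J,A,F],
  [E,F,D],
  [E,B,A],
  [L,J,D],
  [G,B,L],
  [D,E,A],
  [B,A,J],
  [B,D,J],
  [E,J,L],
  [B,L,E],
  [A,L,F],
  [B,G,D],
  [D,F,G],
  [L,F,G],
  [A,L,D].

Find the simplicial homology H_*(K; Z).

Take the total order A < B < D < E < F < G < J < L on the vertex set. Then K (dimension 2) consists of the simplices:

  0-simplices (8): A, B, D, E, F, G, J, L
  1-simplices (24): AB, AD, AE, AF, AJ, AL, BD, BE, BG, BJ, BL, DE, DF, DG, DJ, DL, EF, EJ, EL, FG, FJ, FL, GL, JL
  2-simplices (16): ABE, ABJ, ADE, ADL, AFJ, AFL, BDG, BDJ, BEL, BGL, DEF, DFG, DJL, EFJ, EJL, FGL

giving chain groups C_0 ≅ Z^8, C_1 ≅ Z^24, C_2 ≅ Z^16.

Boundary ∂_1: C_1 → C_0 sends each edge [p,q] (with p < q) to q − p. For instance
  ∂DE = E − D.
As a 8×24 matrix over Z this has rank 7, with invariant factors (1,1,1,1,1,1,1).

Boundary ∂_2: C_2 → C_1 maps a triangle to the signed sum of its edges. For instance
  ∂AFJ = FJ − AJ + AF,
  ∂EJL = JL − EL + EJ.
This gives a 24×16 integer matrix of rank 15; reducing to Smith normal form yields diagonal entries (1,1,1,1,1,1,1,1,1,1,1,1,1,1,1).

Now H_k = ker ∂_k / im ∂_{k+1}, so:

  H_0: rank C_0 − rank ∂_1 = 8 − 7 = 1, and the invariant factors of ∂_1 are all 1, so H_0 = Z.
  H_1: rank ker ∂_1 − rank ∂_2 = (24 − 7) − 15 = 2, and the invariant factors of ∂_2 are all 1, so H_1 = Z^2.
  H_2: rank ker ∂_2 − rank ∂_3 = (16 − 15) − 0 = 1, and there is no ∂_3, so H_2 = Z.

H_0 ≅ Z,  H_1 ≅ Z^2,  H_2 ≅ Z.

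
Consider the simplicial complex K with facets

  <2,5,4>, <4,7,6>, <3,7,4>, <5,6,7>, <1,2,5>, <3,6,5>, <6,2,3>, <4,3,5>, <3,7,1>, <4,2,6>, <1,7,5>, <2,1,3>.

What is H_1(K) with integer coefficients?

K has 7 vertices, 18 edges, 12 triangles.
rank ∂_1 = 6, rank ∂_2 = 12 ⇒ b_1 = 18 − 6 − 12 = 0; ∂_2 has invariant factor(s) [2] giving torsion. So H_1 = Z/2.

H_1 = Z/2.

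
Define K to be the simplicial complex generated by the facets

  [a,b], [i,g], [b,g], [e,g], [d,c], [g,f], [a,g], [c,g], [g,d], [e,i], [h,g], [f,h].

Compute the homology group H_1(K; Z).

We work with the vertex ordering a < b < c < d < e < f < g < h < i. The simplices of K, each written with vertices in increasing order, are:

  0-simplices (9): a, b, c, d, e, f, g, h, i
  1-simplices (12): ab, ag, bg, cd, cg, dg, eg, ei, fg, fh, gh, gi

giving chain groups C_0 ≅ Z^9, C_1 ≅ Z^12.

∂_1: C_1 → C_0 is given by ∂[p,q] = [q] − [p]. For instance
  ∂ag = g − a.
The resulting 9×12 matrix has rank 8, and its Smith normal form has invariant factors (1,1,1,1,1,1,1,1).

From H_k ≅ ker(∂_k) / im(∂_{k+1}) we obtain:

  H_1: rank ker ∂_1 − rank ∂_2 = (12 − 8) − 0 = 4, and there is no ∂_2, so H_1 = Z^4.

(K is a triangulation of a wedge of 4 circles.)

H_1 = Z^4.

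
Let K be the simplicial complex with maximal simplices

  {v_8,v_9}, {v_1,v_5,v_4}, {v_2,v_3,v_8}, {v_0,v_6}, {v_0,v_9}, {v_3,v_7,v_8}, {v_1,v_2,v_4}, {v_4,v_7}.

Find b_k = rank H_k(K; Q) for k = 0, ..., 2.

b_0 = 1, b_1 = 1, b_2 = 0.

Fix the vertex order v_0 < v_1 < v_2 < v_3 < v_4 < v_5 < v_6 < v_7 < v_8 < v_9 and write every simplex with vertices in increasing order. Then dim K = 2 and the simplices of K are:

  0-simplices (10): [v_0], [v_1], [v_2], [v_3], [v_4], [v_5], [v_6], [v_7], [v_8], [v_9]
  1-simplices (14): [v_0,v_6], [v_0,v_9], [v_1,v_2], [v_1,v_4], [v_1,v_5], [v_2,v_3], [v_2,v_4], [v_2,v_8], [v_3,v_7], [v_3,v_8], [v_4,v_5], [v_4,v_7], [v_7,v_8], [v_8,v_9]
  2-simplices (4): [v_1,v_2,v_4], [v_1,v_4,v_5], [v_2,v_3,v_8], [v_3,v_7,v_8]

Hence C_0 ≅ Z^10, C_1 ≅ Z^14, C_2 ≅ Z^4.

Boundary ∂_1: C_1 → C_0 sends each edge [p,q] (with p < q) to q − p.
This gives a 10×14 integer matrix of rank 9; reducing to Smith normal form yields diagonal entries (1,1,1,1,1,1,1,1,1).

∂_2: C_2 → C_1 maps a triangle to the signed sum of its edges. For instance
  ∂[v_2,v_3,v_8] = [v_3,v_8] − [v_2,v_8] + [v_2,v_3],
  ∂[v_1,v_2,v_4] = [v_2,v_4] − [v_1,v_4] + [v_1,v_2].
The 14×4 boundary matrix has rank 4 and Smith normal form diag(1,1,1,1).

Reading off H_k = ker ∂_k / im ∂_{k+1}:

  H_0: rank C_0 − rank ∂_1 = 10 − 9 = 1, and the invariant factors of ∂_1 are all 1, so H_0 = Z.
  H_1: rank ker ∂_1 − rank ∂_2 = (14 − 9) − 4 = 1, and the invariant factors of ∂_2 are all 1, so H_1 = Z.
  H_2: rank ker ∂_2 − rank ∂_3 = (4 − 4) − 0 = 0, and there is no ∂_3, so H_2 = 0.

Hence the Betti numbers are b_0 = 1, b_1 = 1, b_2 = 0.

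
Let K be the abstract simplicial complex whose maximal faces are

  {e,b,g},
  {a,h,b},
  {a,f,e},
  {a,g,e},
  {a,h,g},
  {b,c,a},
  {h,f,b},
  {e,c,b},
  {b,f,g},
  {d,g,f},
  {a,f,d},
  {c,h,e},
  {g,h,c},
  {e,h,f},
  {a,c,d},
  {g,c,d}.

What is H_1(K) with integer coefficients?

H_1 ≅ Z^2.

Fix the vertex order a < b < c < d < e < f < g < h and write every simplex with vertices in increasing order. Then dim K = 2 and the simplices of K are:

  0-simplices (8): a, b, c, d, e, f, g, h
  1-simplices (24): ab, ac, ad, ae, af, ag, ah, bc, be, bf, bg, bh, cd, ce, cg, ch, df, dg, ef, eg, eh, fg, fh, gh
  2-simplices (16): abc, abh, acd, adf, aef, aeg, agh, bce, beg, bfg, bfh, cdg, ceh, cgh, dfg, efh

giving chain groups C_0 ≅ Z^8, C_1 ≅ Z^24, C_2 ≅ Z^16.

The boundary map ∂_1: C_1 → C_0 maps an edge to its endpoints' difference, ∂[p,q] = q − p.
The 8×24 boundary matrix has rank 7 and Smith normal form diag(1,1,1,1,1,1,1).

Boundary ∂_2: C_2 → C_1 sends each 2-simplex [p,q,r] to [q,r] − [p,r] + [p,q]. For instance
  ∂bfg = fg − bg + bf,
  ∂agh = gh − ah + ag.
This gives a 24×16 integer matrix of rank 15; reducing to Smith normal form yields diagonal entries (1,1,1,1,1,1,1,1,1,1,1,1,1,1,1).

Computing H_k = (kernel of ∂_k) / (image of ∂_{k+1}):

  H_1: rank ker ∂_1 − rank ∂_2 = (24 − 7) − 15 = 2, and the invariant factors of ∂_2 are all 1, so H_1 = Z^2.

(K is a triangulation of the torus T^2.)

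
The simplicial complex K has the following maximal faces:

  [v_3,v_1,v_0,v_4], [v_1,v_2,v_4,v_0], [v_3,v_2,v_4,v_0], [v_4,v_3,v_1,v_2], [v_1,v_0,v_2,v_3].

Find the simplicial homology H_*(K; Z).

Fix the vertex order v_0 < v_1 < v_2 < v_3 < v_4 and write every simplex with vertices in increasing order. Then dim K = 3 and the simplices of K are:

  0-simplices (5): [v_0], [v_1], [v_2], [v_3], [v_4]
  1-simplices (10): [v_0,v_1], [v_0,v_2], [v_0,v_3], [v_0,v_4], [v_1,v_2], [v_1,v_3], [v_1,v_4], [v_2,v_3], [v_2,v_4], [v_3,v_4]
  2-simplices (10): [v_0,v_1,v_2], [v_0,v_1,v_3], [v_0,v_1,v_4], [v_0,v_2,v_3], [v_0,v_2,v_4], [v_0,v_3,v_4], [v_1,v_2,v_3], [v_1,v_2,v_4], [v_1,v_3,v_4], [v_2,v_3,v_4]
  3-simplices (5): [v_0,v_1,v_2,v_3], [v_0,v_1,v_2,v_4], [v_0,v_1,v_3,v_4], [v_0,v_2,v_3,v_4], [v_1,v_2,v_3,v_4]

giving chain groups C_0 ≅ Z^5, C_1 ≅ Z^10, C_2 ≅ Z^10, C_3 ≅ Z^5.

∂_1: C_1 → C_0 sends each edge [p,q] (with p < q) to q − p.
This gives a 5×10 integer matrix of rank 4; reducing to Smith normal form yields diagonal entries (1,1,1,1).

Boundary ∂_2: C_2 → C_1 acts by ∂[p,q,r] = [q,r] − [p,r] + [p,q]. For instance
  ∂[v_0,v_1,v_2] = [v_1,v_2] − [v_0,v_2] + [v_0,v_1],
  ∂[v_1,v_2,v_3] = [v_2,v_3] − [v_1,v_3] + [v_1,v_2].
As a 10×10 matrix over Z this has rank 6, with invariant factors (1,1,1,1,1,1).

Boundary ∂_3: C_3 → C_2 sends each 3-simplex σ to the alternating sum Σ_i (−1)^i (σ with its i-th vertex removed). For instance
  ∂[v_0,v_1,v_3,v_4] = [v_1,v_3,v_4] − [v_0,v_3,v_4] + [v_0,v_1,v_4] − [v_0,v_1,v_3],
  ∂[v_1,v_2,v_3,v_4] = [v_2,v_3,v_4] − [v_1,v_3,v_4] + [v_1,v_2,v_4] − [v_1,v_2,v_3].
The 10×5 boundary matrix has rank 4 and Smith normal form diag(1,1,1,1).

Computing H_k = (kernel of ∂_k) / (image of ∂_{k+1}):

  H_0: rank C_0 − rank ∂_1 = 5 − 4 = 1, and the invariant factors of ∂_1 are all 1, so H_0 ≅ Z.
  H_1: rank ker ∂_1 − rank ∂_2 = (10 − 4) − 6 = 0, and the invariant factors of ∂_2 are all 1, so H_1 ≅ 0.
  H_2: rank ker ∂_2 − rank ∂_3 = (10 − 6) − 4 = 0, and the invariant factors of ∂_3 are all 1, so H_2 ≅ 0.
  H_3: rank ker ∂_3 − rank ∂_4 = (5 − 4) − 0 = 1, and there is no ∂_4, so H_3 ≅ Z.

(K is a triangulation of the 3-sphere S^3.)

H_0 ≅ Z,  H_1 = 0,  H_2 = 0,  H_3 ≅ Z.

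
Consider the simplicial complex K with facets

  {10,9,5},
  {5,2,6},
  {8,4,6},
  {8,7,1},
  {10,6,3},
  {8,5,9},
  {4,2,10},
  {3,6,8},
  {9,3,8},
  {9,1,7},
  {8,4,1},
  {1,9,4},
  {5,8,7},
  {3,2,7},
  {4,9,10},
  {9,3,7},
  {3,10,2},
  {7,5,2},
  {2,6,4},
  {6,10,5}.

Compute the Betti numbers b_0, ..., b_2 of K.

We work with the vertex ordering 1 < 2 < 3 < 4 < 5 < 6 < 7 < 8 < 9 < 10. The simplices of K, each written with vertices in increasing order, are:

  0-simplices (10): [1], [2], [3], [4], [5], [6], [7], [8], [9], [10]
  1-simplices (30): (30 of them)
  2-simplices (20): (20 of them)

so the chain groups are C_0 ≅ Z^10, C_1 ≅ Z^30, C_2 ≅ Z^20.

∂_1: C_1 → C_0 maps an edge to its endpoints' difference, ∂[p,q] = q − p. For instance
  ∂[2,5] = [5] − [2].
The resulting 10×30 matrix has rank 9, and its Smith normal form has invariant factors (1,1,1,1,1,1,1,1,1).

The boundary map ∂_2: C_2 → C_1 acts by ∂[p,q,r] = [q,r] − [p,r] + [p,q]. For instance
  ∂[2,5,6] = [5,6] − [2,6] + [2,5],
  ∂[1,4,9] = [4,9] − [1,9] + [1,4].
The resulting 30×20 matrix has rank 20, and its Smith normal form has invariant factors (1,1,1,1,1,1,1,1,1,1,1,1,1,1,1,1,1,1,1,2).

Computing H_k = (kernel of ∂_k) / (image of ∂_{k+1}):

  H_0: rank C_0 − rank ∂_1 = 10 − 9 = 1, and the invariant factors of ∂_1 are all 1, so H_0 ≅ Z.
  H_1: rank ker ∂_1 − rank ∂_2 = (30 − 9) − 20 = 1, and ∂_2 has invariant factor 2 > 1, so H_1 ≅ Z ⊕ Z/2.
  H_2: rank ker ∂_2 − rank ∂_3 = (20 − 20) − 0 = 0, and there is no ∂_3, so H_2 ≅ 0.

As a check, the Euler characteristic is 10 − 30 + 20 = 0, which agrees with 1 − 1 + 0 = 0.

Hence the Betti numbers are b_0 = 1, b_1 = 1, b_2 = 0.

b_0 = 1, b_1 = 1, b_2 = 0.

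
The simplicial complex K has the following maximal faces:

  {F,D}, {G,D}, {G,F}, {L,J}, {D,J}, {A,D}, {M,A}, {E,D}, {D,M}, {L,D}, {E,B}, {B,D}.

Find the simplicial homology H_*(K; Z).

H_0 ≅ Z,  H_1 ≅ Z^4.

Order the vertices as A < B < D < E < F < G < J < L < M. Listing each simplex with vertices in this order, K has dimension 1 with simplices:

  0-simplices (9): A, B, D, E, F, G, J, L, M
  1-simplices (12): AD, AM, BD, BE, DE, DF, DG, DJ, DL, DM, FG, JL

giving chain groups C_0 ≅ Z^9, C_1 ≅ Z^12.

The boundary map ∂_1: C_1 → C_0 maps an edge to its endpoints' difference, ∂[p,q] = q − p.
The resulting 9×12 matrix has rank 8, and its Smith normal form has invariant factors (1,1,1,1,1,1,1,1).

From H_k ≅ ker(∂_k) / im(∂_{k+1}) we obtain:

  H_0: rank C_0 − rank ∂_1 = 9 − 8 = 1, and the invariant factors of ∂_1 are all 1, so H_0 = Z.
  H_1: rank ker ∂_1 − rank ∂_2 = (12 − 8) − 0 = 4, and there is no ∂_2, so H_1 = Z^4.

As a check, the Euler characteristic is 9 − 12 = -3, which agrees with 1 − 4 = -3.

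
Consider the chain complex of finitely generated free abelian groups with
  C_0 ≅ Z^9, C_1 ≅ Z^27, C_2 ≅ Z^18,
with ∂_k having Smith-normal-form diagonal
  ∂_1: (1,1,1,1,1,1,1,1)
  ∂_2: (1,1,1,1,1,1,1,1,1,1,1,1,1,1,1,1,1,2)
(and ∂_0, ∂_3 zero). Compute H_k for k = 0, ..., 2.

H_0 ≅ Z,  H_1 ≅ Z ⊕ Z/2,  H_2 = 0.

H_0: b_0 = 9 − 0 − 8 = 1; torsion from ∂_1 factors > 1: none. So H_0 ≅ Z.
H_1: b_1 = 27 − 8 − 18 = 1; torsion from ∂_2 factors > 1: [2]. So H_1 ≅ Z ⊕ Z/2.
H_2: b_2 = 18 − 18 − 0 = 0; torsion from ∂_3 factors > 1: none. So H_2 ≅ 0.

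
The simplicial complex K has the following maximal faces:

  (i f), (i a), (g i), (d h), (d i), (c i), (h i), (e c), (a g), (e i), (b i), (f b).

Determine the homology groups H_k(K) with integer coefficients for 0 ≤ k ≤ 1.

Fix the vertex order a < b < c < d < e < f < g < h < i and write every simplex with vertices in increasing order. Then dim K = 1 and the simplices of K are:

  0-simplices (9): a, b, c, d, e, f, g, h, i
  1-simplices (12): ag, ai, bf, bi, ce, ci, dh, di, ei, fi, gi, hi

Hence C_0 ≅ Z^9, C_1 ≅ Z^12.

Boundary ∂_1: C_1 → C_0 is given by ∂[p,q] = [q] − [p].
The 9×12 boundary matrix has rank 8 and Smith normal form diag(1,1,1,1,1,1,1,1).

From H_k ≅ ker(∂_k) / im(∂_{k+1}) we obtain:

  H_0: rank C_0 − rank ∂_1 = 9 − 8 = 1, and the invariant factors of ∂_1 are all 1, so H_0 = Z.
  H_1: rank ker ∂_1 − rank ∂_2 = (12 − 8) − 0 = 4, and there is no ∂_2, so H_1 = Z^4.

H_0 = Z,  H_1 = Z^4.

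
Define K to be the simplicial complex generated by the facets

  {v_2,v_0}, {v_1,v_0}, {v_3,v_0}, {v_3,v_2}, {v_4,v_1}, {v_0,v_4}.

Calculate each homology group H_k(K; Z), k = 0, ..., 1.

H_0 = Z,  H_1 = Z^2.

Fix the vertex order v_0 < v_1 < v_2 < v_3 < v_4 and write every simplex with vertices in increasing order. Then dim K = 1 and the simplices of K are:

  0-simplices (5): [v_0], [v_1], [v_2], [v_3], [v_4]
  1-simplices (6): [v_0,v_1], [v_0,v_2], [v_0,v_3], [v_0,v_4], [v_1,v_4], [v_2,v_3]

giving chain groups C_0 ≅ Z^5, C_1 ≅ Z^6.

The boundary map ∂_1: C_1 → C_0 maps an edge to its endpoints' difference, ∂[p,q] = q − p. For instance
  ∂[v_2,v_3] = [v_3] − [v_2].
The resulting 5×6 matrix has rank 4, and its Smith normal form has invariant factors (1,1,1,1).

Now H_k = ker ∂_k / im ∂_{k+1}, so:

  H_0: rank C_0 − rank ∂_1 = 5 − 4 = 1, and the invariant factors of ∂_1 are all 1, so H_0 ≅ Z.
  H_1: rank ker ∂_1 − rank ∂_2 = (6 − 4) − 0 = 2, and there is no ∂_2, so H_1 ≅ Z^2.

(K is a triangulation of a wedge of 2 circles.)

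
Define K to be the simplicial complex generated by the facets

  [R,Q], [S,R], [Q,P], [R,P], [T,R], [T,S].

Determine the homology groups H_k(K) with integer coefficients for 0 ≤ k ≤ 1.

H_0 = Z,  H_1 = Z^2.

Order the vertices as P < Q < R < S < T. Listing each simplex with vertices in this order, K has dimension 1 with simplices:

  0-simplices (5): P, Q, R, S, T
  1-simplices (6): PQ, PR, QR, RS, RT, ST

giving chain groups C_0 ≅ Z^5, C_1 ≅ Z^6.

The boundary map ∂_1: C_1 → C_0 is given by ∂[p,q] = [q] − [p]. For instance
  ∂RT = T − R.
The 5×6 boundary matrix has rank 4 and Smith normal form diag(1,1,1,1).

Now H_k = ker ∂_k / im ∂_{k+1}, so:

  H_0: rank C_0 − rank ∂_1 = 5 − 4 = 1, and the invariant factors of ∂_1 are all 1, so H_0 ≅ Z.
  H_1: rank ker ∂_1 − rank ∂_2 = (6 − 4) − 0 = 2, and there is no ∂_2, so H_1 ≅ Z^2.

As a check, the Euler characteristic is 5 − 6 = -1, which agrees with 1 − 2 = -1.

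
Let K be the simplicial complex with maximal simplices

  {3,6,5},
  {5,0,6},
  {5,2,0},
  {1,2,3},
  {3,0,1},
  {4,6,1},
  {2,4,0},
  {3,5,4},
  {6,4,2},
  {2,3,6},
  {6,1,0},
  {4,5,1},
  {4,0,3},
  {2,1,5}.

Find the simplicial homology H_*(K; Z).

Fix the vertex order 0 < 1 < 2 < 3 < 4 < 5 < 6 and write every simplex with vertices in increasing order. Then dim K = 2 and the simplices of K are:

  0-simplices (7): [0], [1], [2], [3], [4], [5], [6]
  1-simplices (21): [0,1], [0,2], [0,3], [0,4], [0,5], [0,6], [1,2], [1,3], [1,4], [1,5], [1,6], [2,3], [2,4], [2,5], [2,6], [3,4], [3,5], [3,6], [4,5], [4,6], [5,6]
  2-simplices (14): [0,1,3], [0,1,6], [0,2,4], [0,2,5], [0,3,4], [0,5,6], [1,2,3], [1,2,5], [1,4,5], [1,4,6], [2,3,6], [2,4,6], [3,4,5], [3,5,6]

giving chain groups C_0 ≅ Z^7, C_1 ≅ Z^21, C_2 ≅ Z^14.

∂_1: C_1 → C_0 sends each edge [p,q] (with p < q) to q − p. For instance
  ∂[2,6] = [6] − [2].
The 7×21 boundary matrix has rank 6 and Smith normal form diag(1,1,1,1,1,1).

The boundary map ∂_2: C_2 → C_1 acts by ∂[p,q,r] = [q,r] − [p,r] + [p,q]. For instance
  ∂[0,2,4] = [2,4] − [0,4] + [0,2],
  ∂[0,5,6] = [5,6] − [0,6] + [0,5].
The 21×14 boundary matrix has rank 13 and Smith normal form diag(1,1,1,1,1,1,1,1,1,1,1,1,1).

Computing H_k = (kernel of ∂_k) / (image of ∂_{k+1}):

  H_0: rank C_0 − rank ∂_1 = 7 − 6 = 1, and the invariant factors of ∂_1 are all 1, so H_0 ≅ Z.
  H_1: rank ker ∂_1 − rank ∂_2 = (21 − 6) − 13 = 2, and the invariant factors of ∂_2 are all 1, so H_1 ≅ Z^2.
  H_2: rank ker ∂_2 − rank ∂_3 = (14 − 13) − 0 = 1, and there is no ∂_3, so H_2 ≅ Z.

H_0 = Z,  H_1 = Z^2,  H_2 = Z.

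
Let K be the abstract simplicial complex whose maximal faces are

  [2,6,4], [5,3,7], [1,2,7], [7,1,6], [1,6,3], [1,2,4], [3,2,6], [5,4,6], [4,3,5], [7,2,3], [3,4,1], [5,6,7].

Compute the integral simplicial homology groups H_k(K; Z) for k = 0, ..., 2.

H_0 = Z,  H_1 = Z_2,  H_2 = 0.

Order the vertices as 1 < 2 < 3 < 4 < 5 < 6 < 7. Listing each simplex with vertices in this order, K has dimension 2 with simplices:

  0-simplices (7): [1], [2], [3], [4], [5], [6], [7]
  1-simplices (18): [1,2], [1,3], [1,4], [1,6], [1,7], [2,3], [2,4], [2,6], [2,7], [3,4], [3,5], [3,6], [3,7], [4,5], [4,6], [5,6], [5,7], [6,7]
  2-simplices (12): [1,2,4], [1,2,7], [1,3,4], [1,3,6], [1,6,7], [2,3,6], [2,3,7], [2,4,6], [3,4,5], [3,5,7], [4,5,6], [5,6,7]

so the chain groups are C_0 ≅ Z^7, C_1 ≅ Z^18, C_2 ≅ Z^12.

Boundary ∂_1: C_1 → C_0 maps an edge to its endpoints' difference, ∂[p,q] = q − p.
As a 7×18 matrix over Z this has rank 6, with invariant factors (1,1,1,1,1,1).

∂_2: C_2 → C_1 maps a triangle to the signed sum of its edges. For instance
  ∂[3,5,7] = [5,7] − [3,7] + [3,5],
  ∂[3,4,5] = [4,5] − [3,5] + [3,4].
This gives a 18×12 integer matrix of rank 12; reducing to Smith normal form yields diagonal entries (1,1,1,1,1,1,1,1,1,1,1,2).

Computing H_k = (kernel of ∂_k) / (image of ∂_{k+1}):

  H_0: rank C_0 − rank ∂_1 = 7 − 6 = 1, and the invariant factors of ∂_1 are all 1, so H_0 = Z.
  H_1: rank ker ∂_1 − rank ∂_2 = (18 − 6) − 12 = 0, and ∂_2 has invariant factor 2 > 1, so H_1 = Z_2.
  H_2: rank ker ∂_2 − rank ∂_3 = (12 − 12) − 0 = 0, and there is no ∂_3, so H_2 = 0.

As a check, the Euler characteristic is 7 − 18 + 12 = 1, which agrees with 1 − 0 + 0 = 1.
(K is a triangulation of the real projective plane RP^2.)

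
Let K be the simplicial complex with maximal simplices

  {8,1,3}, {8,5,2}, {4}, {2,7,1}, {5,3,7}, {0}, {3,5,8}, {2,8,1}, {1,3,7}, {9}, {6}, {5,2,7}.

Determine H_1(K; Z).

H_1 ≅ 0.

Take the total order 0 < 1 < 2 < 3 < 4 < 5 < 6 < 7 < 8 < 9 on the vertex set. Then K (dimension 2) consists of the simplices:

  0-simplices (10): [0], [1], [2], [3], [4], [5], [6], [7], [8], [9]
  1-simplices (12): [1,2], [1,3], [1,7], [1,8], [2,5], [2,7], [2,8], [3,5], [3,7], [3,8], [5,7], [5,8]
  2-simplices (8): [1,2,7], [1,2,8], [1,3,7], [1,3,8], [2,5,7], [2,5,8], [3,5,7], [3,5,8]

giving chain groups C_0 ≅ Z^10, C_1 ≅ Z^12, C_2 ≅ Z^8.

The boundary map ∂_1: C_1 → C_0 maps an edge to its endpoints' difference, ∂[p,q] = q − p. For instance
  ∂[2,5] = [5] − [2].
As a 10×12 matrix over Z this has rank 5, with invariant factors (1,1,1,1,1).

Boundary ∂_2: C_2 → C_1 maps a triangle to the signed sum of its edges. For instance
  ∂[3,5,8] = [5,8] − [3,8] + [3,5],
  ∂[1,3,7] = [3,7] − [1,7] + [1,3].
The 12×8 boundary matrix has rank 7 and Smith normal form diag(1,1,1,1,1,1,1).

Now H_k = ker ∂_k / im ∂_{k+1}, so:

  H_1: rank ker ∂_1 − rank ∂_2 = (12 − 5) − 7 = 0, and the invariant factors of ∂_2 are all 1, so H_1 ≅ 0.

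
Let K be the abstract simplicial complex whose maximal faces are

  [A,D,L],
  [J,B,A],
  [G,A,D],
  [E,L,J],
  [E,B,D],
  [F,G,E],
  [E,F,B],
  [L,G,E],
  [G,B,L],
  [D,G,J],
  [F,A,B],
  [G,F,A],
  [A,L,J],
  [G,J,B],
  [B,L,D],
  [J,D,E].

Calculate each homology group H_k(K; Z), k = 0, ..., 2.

H_0 ≅ Z,  H_1 ≅ Z^2,  H_2 ≅ Z.

We work with the vertex ordering A < B < D < E < F < G < J < L. The simplices of K, each written with vertices in increasing order, are:

  0-simplices (8): A, B, D, E, F, G, J, L
  1-simplices (24): AB, AD, AF, AG, AJ, AL, BD, BE, BF, BG, BJ, BL, DE, DG, DJ, DL, EF, EG, EJ, EL, FG, GJ, GL, JL
  2-simplices (16): ABF, ABJ, ADG, ADL, AFG, AJL, BDE, BDL, BEF, BGJ, BGL, DEJ, DGJ, EFG, EGL, EJL

so the chain groups are C_0 ≅ Z^8, C_1 ≅ Z^24, C_2 ≅ Z^16.

Boundary ∂_1: C_1 → C_0 is given by ∂[p,q] = [q] − [p].
The resulting 8×24 matrix has rank 7, and its Smith normal form has invariant factors (1,1,1,1,1,1,1).

The boundary map ∂_2: C_2 → C_1 sends each 2-simplex [p,q,r] to [q,r] − [p,r] + [p,q]. For instance
  ∂BEF = EF − BF + BE,
  ∂ADG = DG − AG + AD.
The 24×16 boundary matrix has rank 15 and Smith normal form diag(1,1,1,1,1,1,1,1,1,1,1,1,1,1,1).

From H_k ≅ ker(∂_k) / im(∂_{k+1}) we obtain:

  H_0: rank C_0 − rank ∂_1 = 8 − 7 = 1, and the invariant factors of ∂_1 are all 1, so H_0 = Z.
  H_1: rank ker ∂_1 − rank ∂_2 = (24 − 7) − 15 = 2, and the invariant factors of ∂_2 are all 1, so H_1 = Z^2.
  H_2: rank ker ∂_2 − rank ∂_3 = (16 − 15) − 0 = 1, and there is no ∂_3, so H_2 = Z.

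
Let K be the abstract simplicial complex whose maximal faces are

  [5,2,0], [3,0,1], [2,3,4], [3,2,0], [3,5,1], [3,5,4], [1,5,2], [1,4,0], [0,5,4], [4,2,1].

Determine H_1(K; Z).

K has 6 vertices, 15 edges, 10 triangles.
rank ∂_1 = 5, rank ∂_2 = 10 ⇒ b_1 = 15 − 5 − 10 = 0; ∂_2 has invariant factor(s) [2] giving torsion. So H_1 ≅ Z/2Z.

H_1 ≅ Z/2Z.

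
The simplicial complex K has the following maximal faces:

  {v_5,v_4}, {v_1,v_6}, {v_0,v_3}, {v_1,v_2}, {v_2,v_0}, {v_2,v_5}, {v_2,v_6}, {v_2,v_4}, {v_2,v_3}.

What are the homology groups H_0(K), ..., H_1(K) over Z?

H_0 ≅ Z,  H_1 ≅ Z^3.

Take the total order v_0 < v_1 < v_2 < v_3 < v_4 < v_5 < v_6 on the vertex set. Then K (dimension 1) consists of the simplices:

  0-simplices (7): [v_0], [v_1], [v_2], [v_3], [v_4], [v_5], [v_6]
  1-simplices (9): [v_0,v_2], [v_0,v_3], [v_1,v_2], [v_1,v_6], [v_2,v_3], [v_2,v_4], [v_2,v_5], [v_2,v_6], [v_4,v_5]

giving chain groups C_0 ≅ Z^7, C_1 ≅ Z^9.

∂_1: C_1 → C_0 is given by ∂[p,q] = [q] − [p]. For instance
  ∂[v_0,v_2] = [v_2] − [v_0].
The resulting 7×9 matrix has rank 6, and its Smith normal form has invariant factors (1,1,1,1,1,1).

Now H_k = ker ∂_k / im ∂_{k+1}, so:

  H_0: rank C_0 − rank ∂_1 = 7 − 6 = 1, and the invariant factors of ∂_1 are all 1, so H_0 = Z.
  H_1: rank ker ∂_1 − rank ∂_2 = (9 − 6) − 0 = 3, and there is no ∂_2, so H_1 = Z^3.

(K is a triangulation of a wedge of 3 circles.)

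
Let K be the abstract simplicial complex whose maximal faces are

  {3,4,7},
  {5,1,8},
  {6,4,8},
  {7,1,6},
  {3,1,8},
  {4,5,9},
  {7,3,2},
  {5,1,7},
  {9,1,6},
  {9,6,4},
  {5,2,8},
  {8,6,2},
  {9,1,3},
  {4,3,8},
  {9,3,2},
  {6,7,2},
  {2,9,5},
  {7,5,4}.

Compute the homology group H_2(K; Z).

H_2 ≅ Z.

Order the vertices as 1 < 2 < 3 < 4 < 5 < 6 < 7 < 8 < 9. Listing each simplex with vertices in this order, K has dimension 2 with simplices:

  0-simplices (9): [1], [2], [3], [4], [5], [6], [7], [8], [9]
  1-simplices (27): (27 of them)
  2-simplices (18): [1,3,8], [1,3,9], [1,5,7], [1,5,8], [1,6,7], [1,6,9], [2,3,7], [2,3,9], [2,5,8], [2,5,9], [2,6,7], [2,6,8], [3,4,7], [3,4,8], [4,5,7], [4,5,9], [4,6,8], [4,6,9]

so the chain groups are C_0 ≅ Z^9, C_1 ≅ Z^27, C_2 ≅ Z^18.

∂_1: C_1 → C_0 is given by ∂[p,q] = [q] − [p]. For instance
  ∂[3,7] = [7] − [3].
This gives a 9×27 integer matrix of rank 8; reducing to Smith normal form yields diagonal entries (1,1,1,1,1,1,1,1).

The boundary map ∂_2: C_2 → C_1 sends each 2-simplex [p,q,r] to [q,r] − [p,r] + [p,q]. For instance
  ∂[4,5,9] = [5,9] − [4,9] + [4,5],
  ∂[1,3,8] = [3,8] − [1,8] + [1,3].
As a 27×18 matrix over Z this has rank 17, with invariant factors (1,1,1,1,1,1,1,1,1,1,1,1,1,1,1,1,1).

Computing H_k = (kernel of ∂_k) / (image of ∂_{k+1}):

  H_2: rank ker ∂_2 − rank ∂_3 = (18 − 17) − 0 = 1, and there is no ∂_3, so H_2 = Z.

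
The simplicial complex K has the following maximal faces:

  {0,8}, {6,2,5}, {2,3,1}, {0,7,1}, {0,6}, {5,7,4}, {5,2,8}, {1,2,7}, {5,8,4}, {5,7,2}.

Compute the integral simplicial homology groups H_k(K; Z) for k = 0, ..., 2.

K has 9 vertices, 18 edges, 8 triangles.
rank ∂_0 = 0, rank ∂_1 = 8 ⇒ b_0 = 9 − 0 − 8 = 1; all invariant factors of ∂_1 are 1 so no torsion. So H_0 = Z.
rank ∂_1 = 8, rank ∂_2 = 8 ⇒ b_1 = 18 − 8 − 8 = 2; all invariant factors of ∂_2 are 1 so no torsion. So H_1 = Z^2.
rank ∂_2 = 8, rank ∂_3 = 0 ⇒ b_2 = 8 − 8 − 0 = 0. So H_2 = 0.

H_0 ≅ Z,  H_1 ≅ Z^2,  H_2 = 0.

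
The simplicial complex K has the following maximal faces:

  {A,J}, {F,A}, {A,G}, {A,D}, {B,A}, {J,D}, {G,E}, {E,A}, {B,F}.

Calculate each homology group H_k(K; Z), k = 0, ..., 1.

H_0 = Z,  H_1 = Z^3.

Take the total order A < B < D < E < F < G < J on the vertex set. Then K (dimension 1) consists of the simplices:

  0-simplices (7): A, B, D, E, F, G, J
  1-simplices (9): AB, AD, AE, AF, AG, AJ, BF, DJ, EG

so the chain groups are C_0 ≅ Z^7, C_1 ≅ Z^9.

∂_1: C_1 → C_0 maps an edge to its endpoints' difference, ∂[p,q] = q − p. For instance
  ∂AG = G − A.
The 7×9 boundary matrix has rank 6 and Smith normal form diag(1,1,1,1,1,1).

Computing H_k = (kernel of ∂_k) / (image of ∂_{k+1}):

  H_0: rank C_0 − rank ∂_1 = 7 − 6 = 1, and the invariant factors of ∂_1 are all 1, so H_0 ≅ Z.
  H_1: rank ker ∂_1 − rank ∂_2 = (9 − 6) − 0 = 3, and there is no ∂_2, so H_1 ≅ Z^3.

(K is a triangulation of a wedge of 3 circles.)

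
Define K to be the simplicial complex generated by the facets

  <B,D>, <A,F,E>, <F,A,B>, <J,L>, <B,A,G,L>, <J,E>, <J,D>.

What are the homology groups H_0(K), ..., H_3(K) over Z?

We work with the vertex ordering A < B < D < E < F < G < J < L. The simplices of K, each written with vertices in increasing order, are:

  0-simplices (8): A, B, D, E, F, G, J, L
  1-simplices (14): AB, AE, AF, AG, AL, BD, BF, BG, BL, DJ, EF, EJ, GL, JL
  2-simplices (6): ABF, ABG, ABL, AEF, AGL, BGL
  3-simplices (1): ABGL

Hence C_0 ≅ Z^8, C_1 ≅ Z^14, C_2 ≅ Z^6, C_3 ≅ Z^1.

Boundary ∂_1: C_1 → C_0 is given by ∂[p,q] = [q] − [p]. For instance
  ∂AF = F − A.
The 8×14 boundary matrix has rank 7 and Smith normal form diag(1,1,1,1,1,1,1).

The boundary map ∂_2: C_2 → C_1 sends each 2-simplex [p,q,r] to [q,r] − [p,r] + [p,q]. For instance
  ∂AEF = EF − AF + AE,
  ∂ABF = BF − AF + AB.
The 14×6 boundary matrix has rank 5 and Smith normal form diag(1,1,1,1,1).

The boundary map ∂_3: C_3 → C_2 sends each 3-simplex σ to the alternating sum Σ_i (−1)^i (σ with its i-th vertex removed). For instance
  ∂ABGL = BGL − AGL + ABL − ABG.
As a 6×1 matrix over Z this has rank 1, with invariant factors (1).

From H_k ≅ ker(∂_k) / im(∂_{k+1}) we obtain:

  H_0: rank C_0 − rank ∂_1 = 8 − 7 = 1, and the invariant factors of ∂_1 are all 1, so H_0 = Z.
  H_1: rank ker ∂_1 − rank ∂_2 = (14 − 7) − 5 = 2, and the invariant factors of ∂_2 are all 1, so H_1 = Z^2.
  H_2: rank ker ∂_2 − rank ∂_3 = (6 − 5) − 1 = 0, and the invariant factors of ∂_3 are all 1, so H_2 = 0.
  H_3: rank ker ∂_3 − rank ∂_4 = (1 − 1) − 0 = 0, and there is no ∂_4, so H_3 = 0.

H_0 = Z,  H_1 = Z^2,  H_2 = 0,  H_3 = 0.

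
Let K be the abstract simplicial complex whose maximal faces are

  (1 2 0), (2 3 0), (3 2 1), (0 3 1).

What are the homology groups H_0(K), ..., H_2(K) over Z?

H_0 = Z,  H_1 = 0,  H_2 = Z.

We work with the vertex ordering 0 < 1 < 2 < 3. The simplices of K, each written with vertices in increasing order, are:

  0-simplices (4): [0], [1], [2], [3]
  1-simplices (6): [0,1], [0,2], [0,3], [1,2], [1,3], [2,3]
  2-simplices (4): [0,1,2], [0,1,3], [0,2,3], [1,2,3]

giving chain groups C_0 ≅ Z^4, C_1 ≅ Z^6, C_2 ≅ Z^4.

∂_1: C_1 → C_0 maps an edge to its endpoints' difference, ∂[p,q] = q − p.
This gives a 4×6 integer matrix of rank 3; reducing to Smith normal form yields diagonal entries (1,1,1).

∂_2: C_2 → C_1 acts by ∂[p,q,r] = [q,r] − [p,r] + [p,q]. For instance
  ∂[0,1,2] = [1,2] − [0,2] + [0,1],
  ∂[0,2,3] = [2,3] − [0,3] + [0,2].
The resulting 6×4 matrix has rank 3, and its Smith normal form has invariant factors (1,1,1).

Computing H_k = (kernel of ∂_k) / (image of ∂_{k+1}):

  H_0: rank C_0 − rank ∂_1 = 4 − 3 = 1, and the invariant factors of ∂_1 are all 1, so H_0 = Z.
  H_1: rank ker ∂_1 − rank ∂_2 = (6 − 3) − 3 = 0, and the invariant factors of ∂_2 are all 1, so H_1 = 0.
  H_2: rank ker ∂_2 − rank ∂_3 = (4 − 3) − 0 = 1, and there is no ∂_3, so H_2 = Z.

As a check, the Euler characteristic is 4 − 6 + 4 = 2, which agrees with 1 − 0 + 1 = 2.
(K is a triangulation of the 2-sphere S^2.)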